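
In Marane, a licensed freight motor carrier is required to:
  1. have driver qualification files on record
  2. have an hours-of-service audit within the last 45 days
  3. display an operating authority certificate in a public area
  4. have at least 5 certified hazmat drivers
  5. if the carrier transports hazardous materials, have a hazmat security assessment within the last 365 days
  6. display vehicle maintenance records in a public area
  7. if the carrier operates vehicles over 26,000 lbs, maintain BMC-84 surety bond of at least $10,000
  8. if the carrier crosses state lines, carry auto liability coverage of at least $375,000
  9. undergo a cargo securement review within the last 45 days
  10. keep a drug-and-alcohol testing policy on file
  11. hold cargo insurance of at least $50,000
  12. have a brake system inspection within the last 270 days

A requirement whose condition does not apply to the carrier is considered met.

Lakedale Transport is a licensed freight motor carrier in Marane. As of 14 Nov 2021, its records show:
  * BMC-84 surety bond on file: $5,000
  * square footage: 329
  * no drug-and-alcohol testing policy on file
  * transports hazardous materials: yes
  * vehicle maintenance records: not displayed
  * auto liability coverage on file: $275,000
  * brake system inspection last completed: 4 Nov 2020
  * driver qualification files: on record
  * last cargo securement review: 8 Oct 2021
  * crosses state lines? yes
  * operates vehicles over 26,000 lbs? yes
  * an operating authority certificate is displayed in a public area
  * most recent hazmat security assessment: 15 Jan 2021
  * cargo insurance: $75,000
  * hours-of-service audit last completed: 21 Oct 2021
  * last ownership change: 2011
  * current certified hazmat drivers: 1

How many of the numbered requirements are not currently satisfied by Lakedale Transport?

1. driver qualification files present → met
2. hours-of-service audit 24 days ago vs limit 45 → met
3. operating authority certificate present → met
4. certified hazmat drivers 1 < 5 → not met
5. condition 'transports hazardous materials' holds; hazmat security assessment 303 days ago vs limit 365 → met
6. vehicle maintenance records absent → not met
7. condition 'operates vehicles over 26,000 lbs' holds; BMC-84 surety bond $5,000 < $10,000 → not met
8. condition 'crosses state lines' holds; auto liability coverage $275,000 < $375,000 → not met
9. cargo securement review 37 days ago vs limit 45 → met
10. drug-and-alcohol testing policy absent → not met
11. cargo insurance $75,000 ≥ $50,000 → met
12. brake system inspection 375 days ago vs limit 270 → not met
Not met: 6 of 12

6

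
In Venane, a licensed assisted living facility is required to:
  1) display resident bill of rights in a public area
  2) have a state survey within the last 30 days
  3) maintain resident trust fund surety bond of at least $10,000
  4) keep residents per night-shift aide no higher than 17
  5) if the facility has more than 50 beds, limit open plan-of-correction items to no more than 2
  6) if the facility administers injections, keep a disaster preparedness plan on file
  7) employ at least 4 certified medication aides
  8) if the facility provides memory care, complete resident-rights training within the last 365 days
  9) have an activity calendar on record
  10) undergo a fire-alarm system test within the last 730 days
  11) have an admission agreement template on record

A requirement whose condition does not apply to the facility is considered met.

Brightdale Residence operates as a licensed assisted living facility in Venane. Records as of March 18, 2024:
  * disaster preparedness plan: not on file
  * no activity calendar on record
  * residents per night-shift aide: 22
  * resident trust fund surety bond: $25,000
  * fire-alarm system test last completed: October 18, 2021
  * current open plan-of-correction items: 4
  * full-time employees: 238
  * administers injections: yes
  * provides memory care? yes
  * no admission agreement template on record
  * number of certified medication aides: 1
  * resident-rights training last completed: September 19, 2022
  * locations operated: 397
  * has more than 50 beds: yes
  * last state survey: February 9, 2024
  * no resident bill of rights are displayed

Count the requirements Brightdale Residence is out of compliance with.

10

1. resident bill of rights absent → not met
2. state survey 38 days ago vs limit 30 → not met
3. resident trust fund surety bond $25,000 ≥ $10,000 → met
4. residents per night-shift aide 22 > 17 → not met
5. condition 'has more than 50 beds' holds; open plan-of-correction items 4 > 2 → not met
6. condition 'administers injections' holds; disaster preparedness plan absent → not met
7. certified medication aides 1 < 4 → not met
8. condition 'provides memory care' holds; resident-rights training 546 days ago vs limit 365 → not met
9. activity calendar absent → not met
10. fire-alarm system test 882 days ago vs limit 730 → not met
11. admission agreement template absent → not met
Not met: 10 of 11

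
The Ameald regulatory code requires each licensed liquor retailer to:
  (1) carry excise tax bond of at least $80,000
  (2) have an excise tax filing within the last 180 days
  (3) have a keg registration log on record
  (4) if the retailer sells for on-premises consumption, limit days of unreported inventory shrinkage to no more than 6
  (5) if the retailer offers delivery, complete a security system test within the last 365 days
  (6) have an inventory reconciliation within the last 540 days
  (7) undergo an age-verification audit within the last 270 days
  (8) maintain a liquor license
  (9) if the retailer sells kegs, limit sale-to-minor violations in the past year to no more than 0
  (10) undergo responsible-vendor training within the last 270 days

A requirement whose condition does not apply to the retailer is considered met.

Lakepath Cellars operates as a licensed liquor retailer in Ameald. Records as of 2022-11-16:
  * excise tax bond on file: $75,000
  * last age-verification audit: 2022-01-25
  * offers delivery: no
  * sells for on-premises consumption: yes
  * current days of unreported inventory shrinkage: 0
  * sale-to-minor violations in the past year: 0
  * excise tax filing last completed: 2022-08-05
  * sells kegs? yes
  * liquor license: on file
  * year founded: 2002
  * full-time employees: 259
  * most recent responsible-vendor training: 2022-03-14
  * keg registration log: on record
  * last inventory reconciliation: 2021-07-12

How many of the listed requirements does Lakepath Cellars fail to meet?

2

1. excise tax bond $75,000 < $80,000 → not met
2. excise tax filing 103 days ago vs limit 180 → met
3. keg registration log present → met
4. condition 'sells for on-premises consumption' holds; days of unreported inventory shrinkage 0 ≤ 6 → met
5. condition 'offers delivery' does not hold → requirement n/a → met
6. inventory reconciliation 492 days ago vs limit 540 → met
7. age-verification audit 295 days ago vs limit 270 → not met
8. liquor license present → met
9. condition 'sells kegs' holds; sale-to-minor violations in the past year 0 ≤ 0 → met
10. responsible-vendor training 247 days ago vs limit 270 → met
Not met: 2 of 10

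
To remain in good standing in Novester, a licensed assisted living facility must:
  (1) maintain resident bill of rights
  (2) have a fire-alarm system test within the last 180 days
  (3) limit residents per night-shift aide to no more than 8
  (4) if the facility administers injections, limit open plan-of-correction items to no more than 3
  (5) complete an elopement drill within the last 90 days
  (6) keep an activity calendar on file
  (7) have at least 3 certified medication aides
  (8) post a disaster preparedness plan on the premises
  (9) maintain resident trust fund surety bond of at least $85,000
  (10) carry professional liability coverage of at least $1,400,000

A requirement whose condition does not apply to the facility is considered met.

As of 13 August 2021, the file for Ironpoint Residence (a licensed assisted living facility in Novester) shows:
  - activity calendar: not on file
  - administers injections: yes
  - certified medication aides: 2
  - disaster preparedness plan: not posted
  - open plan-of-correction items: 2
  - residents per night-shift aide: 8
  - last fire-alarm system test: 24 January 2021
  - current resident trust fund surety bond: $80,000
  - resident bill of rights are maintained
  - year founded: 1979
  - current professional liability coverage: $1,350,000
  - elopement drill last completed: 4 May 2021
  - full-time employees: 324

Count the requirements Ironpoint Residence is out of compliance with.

7

1. resident bill of rights present → met
2. fire-alarm system test 201 days ago vs limit 180 → not met
3. residents per night-shift aide 8 ≤ 8 → met
4. condition 'administers injections' holds; open plan-of-correction items 2 ≤ 3 → met
5. elopement drill 101 days ago vs limit 90 → not met
6. activity calendar absent → not met
7. certified medication aides 2 < 3 → not met
8. disaster preparedness plan absent → not met
9. resident trust fund surety bond $80,000 < $85,000 → not met
10. professional liability coverage $1,350,000 < $1,400,000 → not met
Not met: 7 of 10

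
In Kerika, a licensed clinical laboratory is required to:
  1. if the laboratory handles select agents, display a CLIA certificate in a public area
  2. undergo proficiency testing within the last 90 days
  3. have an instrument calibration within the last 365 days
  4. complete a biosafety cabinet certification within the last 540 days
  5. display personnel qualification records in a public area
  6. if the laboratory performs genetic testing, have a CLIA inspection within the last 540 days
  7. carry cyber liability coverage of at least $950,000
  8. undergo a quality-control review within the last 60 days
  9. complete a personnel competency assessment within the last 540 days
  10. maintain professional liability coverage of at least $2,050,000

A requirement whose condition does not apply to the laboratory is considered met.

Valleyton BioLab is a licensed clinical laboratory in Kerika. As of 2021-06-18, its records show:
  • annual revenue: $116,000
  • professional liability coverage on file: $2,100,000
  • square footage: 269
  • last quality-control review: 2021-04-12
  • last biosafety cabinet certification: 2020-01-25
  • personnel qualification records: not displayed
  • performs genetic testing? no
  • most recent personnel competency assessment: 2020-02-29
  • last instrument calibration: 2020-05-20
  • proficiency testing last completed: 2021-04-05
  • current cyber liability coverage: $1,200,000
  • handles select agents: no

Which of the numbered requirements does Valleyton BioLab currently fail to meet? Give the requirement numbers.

3, 5, 8

1. condition 'handles select agents' does not hold → requirement n/a → met
2. proficiency testing 74 days ago vs limit 90 → met
3. instrument calibration 394 days ago vs limit 365 → not met
4. biosafety cabinet certification 510 days ago vs limit 540 → met
5. personnel qualification records absent → not met
6. condition 'performs genetic testing' does not hold → requirement n/a → met
7. cyber liability coverage $1,200,000 ≥ $950,000 → met
8. quality-control review 67 days ago vs limit 60 → not met
9. personnel competency assessment 475 days ago vs limit 540 → met
10. professional liability coverage $2,100,000 ≥ $2,050,000 → met
Not met: 3, 5, 8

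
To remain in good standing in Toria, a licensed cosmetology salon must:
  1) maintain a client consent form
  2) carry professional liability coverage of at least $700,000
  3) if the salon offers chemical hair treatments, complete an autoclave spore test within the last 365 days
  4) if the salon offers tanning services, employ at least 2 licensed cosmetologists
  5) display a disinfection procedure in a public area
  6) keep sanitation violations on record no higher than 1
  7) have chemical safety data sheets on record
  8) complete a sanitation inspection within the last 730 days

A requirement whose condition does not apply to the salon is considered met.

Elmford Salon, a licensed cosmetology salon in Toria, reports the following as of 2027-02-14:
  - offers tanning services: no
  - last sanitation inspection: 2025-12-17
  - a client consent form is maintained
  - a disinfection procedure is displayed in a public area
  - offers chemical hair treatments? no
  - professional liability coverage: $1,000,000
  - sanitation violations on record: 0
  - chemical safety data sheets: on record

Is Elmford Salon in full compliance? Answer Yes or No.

Yes

1. client consent form present → met
2. professional liability coverage $1,000,000 ≥ $700,000 → met
3. condition 'offers chemical hair treatments' does not hold → requirement n/a → met
4. condition 'offers tanning services' does not hold → requirement n/a → met
5. disinfection procedure present → met
6. sanitation violations on record 0 ≤ 1 → met
7. chemical safety data sheets present → met
8. sanitation inspection 424 days ago vs limit 730 → met
All met.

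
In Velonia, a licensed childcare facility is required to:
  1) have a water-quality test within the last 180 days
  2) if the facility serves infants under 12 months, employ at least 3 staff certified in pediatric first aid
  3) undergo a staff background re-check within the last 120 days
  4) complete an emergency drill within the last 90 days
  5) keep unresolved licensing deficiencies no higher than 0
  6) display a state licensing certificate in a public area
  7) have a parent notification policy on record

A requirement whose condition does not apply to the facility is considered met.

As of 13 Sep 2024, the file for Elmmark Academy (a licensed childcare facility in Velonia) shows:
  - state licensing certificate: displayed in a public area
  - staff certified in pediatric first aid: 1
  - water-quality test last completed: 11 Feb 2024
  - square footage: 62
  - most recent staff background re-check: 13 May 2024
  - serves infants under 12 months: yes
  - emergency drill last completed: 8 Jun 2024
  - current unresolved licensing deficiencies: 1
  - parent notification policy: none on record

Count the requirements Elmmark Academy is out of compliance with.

6

1. water-quality test 215 days ago vs limit 180 → not met
2. condition 'serves infants under 12 months' holds; staff certified in pediatric first aid 1 < 3 → not met
3. staff background re-check 123 days ago vs limit 120 → not met
4. emergency drill 97 days ago vs limit 90 → not met
5. unresolved licensing deficiencies 1 > 0 → not met
6. state licensing certificate present → met
7. parent notification policy absent → not met
Not met: 6 of 7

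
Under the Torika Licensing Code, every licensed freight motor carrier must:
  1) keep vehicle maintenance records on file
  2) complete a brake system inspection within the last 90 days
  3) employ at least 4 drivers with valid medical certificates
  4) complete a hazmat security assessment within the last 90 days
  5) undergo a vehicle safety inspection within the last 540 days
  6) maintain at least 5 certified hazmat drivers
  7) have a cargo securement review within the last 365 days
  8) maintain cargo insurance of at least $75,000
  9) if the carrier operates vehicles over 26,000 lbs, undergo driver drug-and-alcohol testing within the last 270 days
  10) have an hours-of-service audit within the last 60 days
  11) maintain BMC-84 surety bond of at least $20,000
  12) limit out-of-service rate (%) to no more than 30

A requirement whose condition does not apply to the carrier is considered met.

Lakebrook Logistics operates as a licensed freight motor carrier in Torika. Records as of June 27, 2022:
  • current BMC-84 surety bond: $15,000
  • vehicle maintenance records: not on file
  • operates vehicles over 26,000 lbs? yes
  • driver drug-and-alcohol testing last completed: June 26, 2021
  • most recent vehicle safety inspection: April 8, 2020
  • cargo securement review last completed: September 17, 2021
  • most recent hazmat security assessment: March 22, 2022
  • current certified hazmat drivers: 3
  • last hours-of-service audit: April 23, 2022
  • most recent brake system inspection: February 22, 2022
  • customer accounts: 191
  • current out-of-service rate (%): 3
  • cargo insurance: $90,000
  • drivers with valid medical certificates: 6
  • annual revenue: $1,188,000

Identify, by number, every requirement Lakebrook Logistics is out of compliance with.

1, 2, 4, 5, 6, 9, 10, 11

1. vehicle maintenance records absent → not met
2. brake system inspection 125 days ago vs limit 90 → not met
3. drivers with valid medical certificates 6 ≥ 4 → met
4. hazmat security assessment 97 days ago vs limit 90 → not met
5. vehicle safety inspection 810 days ago vs limit 540 → not met
6. certified hazmat drivers 3 < 5 → not met
7. cargo securement review 283 days ago vs limit 365 → met
8. cargo insurance $90,000 ≥ $75,000 → met
9. condition 'operates vehicles over 26,000 lbs' holds; driver drug-and-alcohol testing 366 days ago vs limit 270 → not met
10. hours-of-service audit 65 days ago vs limit 60 → not met
11. BMC-84 surety bond $15,000 < $20,000 → not met
12. out-of-service rate (%) 3 ≤ 30 → met
Not met: 1, 2, 4, 5, 6, 9, 10, 11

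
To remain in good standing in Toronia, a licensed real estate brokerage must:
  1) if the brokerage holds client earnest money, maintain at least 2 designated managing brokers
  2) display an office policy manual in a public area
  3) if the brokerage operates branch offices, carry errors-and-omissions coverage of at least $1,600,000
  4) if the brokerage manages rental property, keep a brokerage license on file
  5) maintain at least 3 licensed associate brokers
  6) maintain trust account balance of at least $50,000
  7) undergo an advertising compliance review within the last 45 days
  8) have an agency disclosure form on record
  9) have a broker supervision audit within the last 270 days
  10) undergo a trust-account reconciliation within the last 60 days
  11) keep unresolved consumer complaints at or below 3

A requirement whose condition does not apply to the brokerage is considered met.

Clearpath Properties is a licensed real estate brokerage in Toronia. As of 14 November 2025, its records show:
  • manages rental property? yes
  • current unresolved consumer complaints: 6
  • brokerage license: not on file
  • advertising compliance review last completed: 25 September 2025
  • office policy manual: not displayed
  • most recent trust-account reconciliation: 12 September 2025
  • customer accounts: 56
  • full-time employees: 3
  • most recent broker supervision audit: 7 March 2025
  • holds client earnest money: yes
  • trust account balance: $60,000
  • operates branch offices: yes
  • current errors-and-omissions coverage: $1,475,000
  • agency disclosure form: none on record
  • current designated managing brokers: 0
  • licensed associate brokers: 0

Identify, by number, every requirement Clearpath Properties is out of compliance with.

1, 2, 3, 4, 5, 7, 8, 10, 11

1. condition 'holds client earnest money' holds; designated managing brokers 0 < 2 → not met
2. office policy manual absent → not met
3. condition 'operates branch offices' holds; errors-and-omissions coverage $1,475,000 < $1,600,000 → not met
4. condition 'manages rental property' holds; brokerage license absent → not met
5. licensed associate brokers 0 < 3 → not met
6. trust account balance $60,000 ≥ $50,000 → met
7. advertising compliance review 50 days ago vs limit 45 → not met
8. agency disclosure form absent → not met
9. broker supervision audit 252 days ago vs limit 270 → met
10. trust-account reconciliation 63 days ago vs limit 60 → not met
11. unresolved consumer complaints 6 > 3 → not met
Not met: 1, 2, 3, 4, 5, 7, 8, 10, 11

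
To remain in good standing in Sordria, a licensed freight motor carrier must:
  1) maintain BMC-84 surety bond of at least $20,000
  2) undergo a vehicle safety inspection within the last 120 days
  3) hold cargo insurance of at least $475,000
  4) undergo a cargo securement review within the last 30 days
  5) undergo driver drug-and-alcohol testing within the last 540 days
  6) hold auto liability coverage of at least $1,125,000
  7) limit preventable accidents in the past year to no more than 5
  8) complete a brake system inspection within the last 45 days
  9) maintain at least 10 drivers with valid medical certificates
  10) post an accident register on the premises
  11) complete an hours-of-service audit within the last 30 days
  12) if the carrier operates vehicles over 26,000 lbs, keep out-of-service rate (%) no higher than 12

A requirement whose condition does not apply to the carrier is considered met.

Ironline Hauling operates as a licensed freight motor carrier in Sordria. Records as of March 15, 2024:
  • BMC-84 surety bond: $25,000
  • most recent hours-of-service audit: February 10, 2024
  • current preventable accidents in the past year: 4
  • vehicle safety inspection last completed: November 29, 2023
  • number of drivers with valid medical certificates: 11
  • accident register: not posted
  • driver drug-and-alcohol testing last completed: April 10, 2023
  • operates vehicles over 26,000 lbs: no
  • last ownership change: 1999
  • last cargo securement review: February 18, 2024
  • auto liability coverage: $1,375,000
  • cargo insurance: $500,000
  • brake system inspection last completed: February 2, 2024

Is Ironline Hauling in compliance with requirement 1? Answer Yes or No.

1. BMC-84 surety bond $25,000 ≥ $20,000 → met

Yes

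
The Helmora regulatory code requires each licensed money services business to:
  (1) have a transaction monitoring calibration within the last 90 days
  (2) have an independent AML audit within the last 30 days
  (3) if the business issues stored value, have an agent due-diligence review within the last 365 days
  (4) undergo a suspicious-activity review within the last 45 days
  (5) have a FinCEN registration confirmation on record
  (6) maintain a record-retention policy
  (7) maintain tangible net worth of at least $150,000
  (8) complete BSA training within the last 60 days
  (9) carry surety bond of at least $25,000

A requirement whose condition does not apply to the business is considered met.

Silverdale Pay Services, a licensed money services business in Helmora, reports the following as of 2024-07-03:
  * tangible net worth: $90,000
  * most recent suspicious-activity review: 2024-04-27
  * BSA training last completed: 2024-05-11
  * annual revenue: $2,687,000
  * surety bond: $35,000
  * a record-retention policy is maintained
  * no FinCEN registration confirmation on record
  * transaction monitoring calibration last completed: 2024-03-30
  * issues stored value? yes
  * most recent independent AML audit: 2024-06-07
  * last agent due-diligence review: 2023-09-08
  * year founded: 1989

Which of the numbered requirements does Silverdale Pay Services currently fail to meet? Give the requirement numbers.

1. transaction monitoring calibration 95 days ago vs limit 90 → not met
2. independent AML audit 26 days ago vs limit 30 → met
3. condition 'issues stored value' holds; agent due-diligence review 299 days ago vs limit 365 → met
4. suspicious-activity review 67 days ago vs limit 45 → not met
5. FinCEN registration confirmation absent → not met
6. record-retention policy present → met
7. tangible net worth $90,000 < $150,000 → not met
8. BSA training 53 days ago vs limit 60 → met
9. surety bond $35,000 ≥ $25,000 → met
Not met: 1, 4, 5, 7

1, 4, 5, 7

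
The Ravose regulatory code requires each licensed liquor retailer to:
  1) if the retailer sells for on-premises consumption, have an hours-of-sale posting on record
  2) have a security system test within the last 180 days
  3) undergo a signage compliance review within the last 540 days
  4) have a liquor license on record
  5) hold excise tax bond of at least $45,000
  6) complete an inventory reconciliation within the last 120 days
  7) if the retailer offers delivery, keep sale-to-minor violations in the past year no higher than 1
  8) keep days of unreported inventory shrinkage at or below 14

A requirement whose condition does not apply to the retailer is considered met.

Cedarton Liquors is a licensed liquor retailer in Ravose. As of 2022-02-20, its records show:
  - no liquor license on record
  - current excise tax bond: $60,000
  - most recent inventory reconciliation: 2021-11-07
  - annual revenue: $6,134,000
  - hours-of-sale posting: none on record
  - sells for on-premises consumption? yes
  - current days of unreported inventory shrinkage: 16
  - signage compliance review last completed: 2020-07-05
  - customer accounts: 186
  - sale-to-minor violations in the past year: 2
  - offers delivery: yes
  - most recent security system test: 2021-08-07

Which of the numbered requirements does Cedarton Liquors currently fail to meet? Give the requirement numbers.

1, 2, 3, 4, 7, 8

1. condition 'sells for on-premises consumption' holds; hours-of-sale posting absent → not met
2. security system test 197 days ago vs limit 180 → not met
3. signage compliance review 595 days ago vs limit 540 → not met
4. liquor license absent → not met
5. excise tax bond $60,000 ≥ $45,000 → met
6. inventory reconciliation 105 days ago vs limit 120 → met
7. condition 'offers delivery' holds; sale-to-minor violations in the past year 2 > 1 → not met
8. days of unreported inventory shrinkage 16 > 14 → not met
Not met: 1, 2, 3, 4, 7, 8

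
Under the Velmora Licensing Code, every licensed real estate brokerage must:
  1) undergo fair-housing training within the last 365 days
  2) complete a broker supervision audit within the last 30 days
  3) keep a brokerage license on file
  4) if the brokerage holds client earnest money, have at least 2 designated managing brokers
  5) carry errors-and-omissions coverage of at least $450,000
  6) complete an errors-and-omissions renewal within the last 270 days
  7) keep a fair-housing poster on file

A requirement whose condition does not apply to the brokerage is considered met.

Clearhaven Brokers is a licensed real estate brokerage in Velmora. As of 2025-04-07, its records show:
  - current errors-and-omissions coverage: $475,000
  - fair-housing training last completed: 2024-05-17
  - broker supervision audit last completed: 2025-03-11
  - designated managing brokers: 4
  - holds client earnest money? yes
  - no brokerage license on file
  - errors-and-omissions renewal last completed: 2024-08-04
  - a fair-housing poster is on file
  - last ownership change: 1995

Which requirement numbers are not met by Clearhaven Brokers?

1. fair-housing training 325 days ago vs limit 365 → met
2. broker supervision audit 27 days ago vs limit 30 → met
3. brokerage license absent → not met
4. condition 'holds client earnest money' holds; designated managing brokers 4 ≥ 2 → met
5. errors-and-omissions coverage $475,000 ≥ $450,000 → met
6. errors-and-omissions renewal 246 days ago vs limit 270 → met
7. fair-housing poster present → met
Not met: 3

3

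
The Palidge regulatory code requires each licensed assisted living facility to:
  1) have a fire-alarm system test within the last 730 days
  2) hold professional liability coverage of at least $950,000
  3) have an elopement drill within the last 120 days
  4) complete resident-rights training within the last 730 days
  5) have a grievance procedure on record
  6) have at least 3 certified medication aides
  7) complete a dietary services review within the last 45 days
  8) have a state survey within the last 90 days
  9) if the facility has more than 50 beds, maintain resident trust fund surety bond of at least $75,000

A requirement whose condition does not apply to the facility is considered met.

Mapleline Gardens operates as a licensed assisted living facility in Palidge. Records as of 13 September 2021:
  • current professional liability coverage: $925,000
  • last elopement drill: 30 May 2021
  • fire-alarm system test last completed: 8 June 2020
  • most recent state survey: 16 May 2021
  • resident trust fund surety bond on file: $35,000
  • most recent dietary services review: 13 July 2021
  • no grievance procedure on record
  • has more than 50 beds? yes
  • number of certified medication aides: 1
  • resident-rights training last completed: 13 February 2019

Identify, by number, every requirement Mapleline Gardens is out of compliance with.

2, 4, 5, 6, 7, 8, 9

1. fire-alarm system test 462 days ago vs limit 730 → met
2. professional liability coverage $925,000 < $950,000 → not met
3. elopement drill 106 days ago vs limit 120 → met
4. resident-rights training 943 days ago vs limit 730 → not met
5. grievance procedure absent → not met
6. certified medication aides 1 < 3 → not met
7. dietary services review 62 days ago vs limit 45 → not met
8. state survey 120 days ago vs limit 90 → not met
9. condition 'has more than 50 beds' holds; resident trust fund surety bond $35,000 < $75,000 → not met
Not met: 2, 4, 5, 6, 7, 8, 9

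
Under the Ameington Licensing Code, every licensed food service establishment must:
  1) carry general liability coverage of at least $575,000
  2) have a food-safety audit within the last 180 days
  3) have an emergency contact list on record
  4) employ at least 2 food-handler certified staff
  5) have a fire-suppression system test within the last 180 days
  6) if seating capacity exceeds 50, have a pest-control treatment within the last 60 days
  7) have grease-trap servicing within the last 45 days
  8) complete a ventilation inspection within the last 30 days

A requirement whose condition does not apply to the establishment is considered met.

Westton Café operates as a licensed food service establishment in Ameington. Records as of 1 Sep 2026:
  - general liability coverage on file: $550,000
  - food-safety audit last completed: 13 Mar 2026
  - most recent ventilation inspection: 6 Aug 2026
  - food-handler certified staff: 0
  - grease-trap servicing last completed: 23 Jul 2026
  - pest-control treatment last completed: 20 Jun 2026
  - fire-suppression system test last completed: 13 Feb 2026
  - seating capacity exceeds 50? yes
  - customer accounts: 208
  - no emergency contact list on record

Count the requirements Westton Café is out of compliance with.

5

1. general liability coverage $550,000 < $575,000 → not met
2. food-safety audit 172 days ago vs limit 180 → met
3. emergency contact list absent → not met
4. food-handler certified staff 0 < 2 → not met
5. fire-suppression system test 200 days ago vs limit 180 → not met
6. condition 'seating capacity exceeds 50' holds; pest-control treatment 73 days ago vs limit 60 → not met
7. grease-trap servicing 40 days ago vs limit 45 → met
8. ventilation inspection 26 days ago vs limit 30 → met
Not met: 5 of 8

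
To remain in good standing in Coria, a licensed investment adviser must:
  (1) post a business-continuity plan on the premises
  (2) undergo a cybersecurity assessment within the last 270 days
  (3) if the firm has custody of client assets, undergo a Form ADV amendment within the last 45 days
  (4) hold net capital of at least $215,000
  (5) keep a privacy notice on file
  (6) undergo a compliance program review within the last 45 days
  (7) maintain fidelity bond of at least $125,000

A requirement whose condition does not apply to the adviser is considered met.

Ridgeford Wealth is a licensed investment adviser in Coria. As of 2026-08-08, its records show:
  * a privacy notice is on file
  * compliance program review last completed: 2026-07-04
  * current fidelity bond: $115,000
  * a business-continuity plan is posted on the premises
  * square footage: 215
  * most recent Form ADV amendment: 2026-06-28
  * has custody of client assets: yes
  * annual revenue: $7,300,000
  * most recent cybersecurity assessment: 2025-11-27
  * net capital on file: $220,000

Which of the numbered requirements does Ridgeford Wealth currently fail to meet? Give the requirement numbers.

1. business-continuity plan present → met
2. cybersecurity assessment 254 days ago vs limit 270 → met
3. condition 'has custody of client assets' holds; Form ADV amendment 41 days ago vs limit 45 → met
4. net capital $220,000 ≥ $215,000 → met
5. privacy notice present → met
6. compliance program review 35 days ago vs limit 45 → met
7. fidelity bond $115,000 < $125,000 → not met
Not met: 7

7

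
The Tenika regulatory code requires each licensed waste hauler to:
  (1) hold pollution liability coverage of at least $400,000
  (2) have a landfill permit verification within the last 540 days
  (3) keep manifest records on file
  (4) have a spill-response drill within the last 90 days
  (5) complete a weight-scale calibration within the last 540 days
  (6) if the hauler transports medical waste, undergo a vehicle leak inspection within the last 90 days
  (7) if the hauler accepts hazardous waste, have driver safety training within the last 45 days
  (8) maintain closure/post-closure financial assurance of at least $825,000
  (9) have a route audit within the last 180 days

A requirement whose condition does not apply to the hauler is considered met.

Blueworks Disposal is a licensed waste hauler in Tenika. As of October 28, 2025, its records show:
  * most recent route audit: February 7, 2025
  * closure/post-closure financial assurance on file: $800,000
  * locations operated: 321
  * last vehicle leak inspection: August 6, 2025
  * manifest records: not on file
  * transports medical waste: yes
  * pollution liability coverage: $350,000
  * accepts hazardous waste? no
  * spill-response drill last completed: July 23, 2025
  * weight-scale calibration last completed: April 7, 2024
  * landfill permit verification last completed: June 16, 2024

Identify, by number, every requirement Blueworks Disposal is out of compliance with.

1, 3, 4, 5, 8, 9

1. pollution liability coverage $350,000 < $400,000 → not met
2. landfill permit verification 499 days ago vs limit 540 → met
3. manifest records absent → not met
4. spill-response drill 97 days ago vs limit 90 → not met
5. weight-scale calibration 569 days ago vs limit 540 → not met
6. condition 'transports medical waste' holds; vehicle leak inspection 83 days ago vs limit 90 → met
7. condition 'accepts hazardous waste' does not hold → requirement n/a → met
8. closure/post-closure financial assurance $800,000 < $825,000 → not met
9. route audit 263 days ago vs limit 180 → not met
Not met: 1, 3, 4, 5, 8, 9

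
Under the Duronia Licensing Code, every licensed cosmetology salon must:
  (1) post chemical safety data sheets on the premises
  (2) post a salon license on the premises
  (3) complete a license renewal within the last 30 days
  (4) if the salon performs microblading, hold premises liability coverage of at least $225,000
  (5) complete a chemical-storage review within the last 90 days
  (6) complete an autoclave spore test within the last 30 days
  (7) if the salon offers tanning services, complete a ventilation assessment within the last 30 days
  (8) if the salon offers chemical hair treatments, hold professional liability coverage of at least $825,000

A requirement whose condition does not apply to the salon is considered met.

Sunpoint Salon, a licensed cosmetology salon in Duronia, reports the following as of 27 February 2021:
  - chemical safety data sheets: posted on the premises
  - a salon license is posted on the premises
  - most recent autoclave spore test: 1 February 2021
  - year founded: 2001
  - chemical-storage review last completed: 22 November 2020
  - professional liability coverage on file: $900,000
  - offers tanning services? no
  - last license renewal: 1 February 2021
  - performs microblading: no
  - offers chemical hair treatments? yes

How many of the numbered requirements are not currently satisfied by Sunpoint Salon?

1. chemical safety data sheets present → met
2. salon license present → met
3. license renewal 26 days ago vs limit 30 → met
4. condition 'performs microblading' does not hold → requirement n/a → met
5. chemical-storage review 97 days ago vs limit 90 → not met
6. autoclave spore test 26 days ago vs limit 30 → met
7. condition 'offers tanning services' does not hold → requirement n/a → met
8. condition 'offers chemical hair treatments' holds; professional liability coverage $900,000 ≥ $825,000 → met
Not met: 1 of 8

1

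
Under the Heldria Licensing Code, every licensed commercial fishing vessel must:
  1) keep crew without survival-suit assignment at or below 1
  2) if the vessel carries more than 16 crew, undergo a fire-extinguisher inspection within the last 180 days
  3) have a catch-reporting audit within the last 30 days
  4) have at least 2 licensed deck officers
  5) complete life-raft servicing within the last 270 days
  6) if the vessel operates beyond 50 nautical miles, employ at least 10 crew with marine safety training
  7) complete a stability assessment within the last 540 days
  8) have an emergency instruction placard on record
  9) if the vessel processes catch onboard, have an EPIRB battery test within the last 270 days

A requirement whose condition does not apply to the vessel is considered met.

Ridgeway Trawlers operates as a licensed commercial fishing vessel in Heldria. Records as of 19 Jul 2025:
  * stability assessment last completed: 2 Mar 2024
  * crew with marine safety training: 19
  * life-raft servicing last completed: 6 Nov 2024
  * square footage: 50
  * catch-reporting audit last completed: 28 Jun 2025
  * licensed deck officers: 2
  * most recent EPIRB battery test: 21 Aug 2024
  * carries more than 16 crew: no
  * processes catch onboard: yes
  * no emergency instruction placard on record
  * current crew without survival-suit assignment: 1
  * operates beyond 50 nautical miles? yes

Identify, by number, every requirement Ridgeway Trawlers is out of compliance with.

1. crew without survival-suit assignment 1 ≤ 1 → met
2. condition 'carries more than 16 crew' does not hold → requirement n/a → met
3. catch-reporting audit 21 days ago vs limit 30 → met
4. licensed deck officers 2 ≥ 2 → met
5. life-raft servicing 255 days ago vs limit 270 → met
6. condition 'operates beyond 50 nautical miles' holds; crew with marine safety training 19 ≥ 10 → met
7. stability assessment 504 days ago vs limit 540 → met
8. emergency instruction placard absent → not met
9. condition 'processes catch onboard' holds; EPIRB battery test 332 days ago vs limit 270 → not met
Not met: 8, 9

8, 9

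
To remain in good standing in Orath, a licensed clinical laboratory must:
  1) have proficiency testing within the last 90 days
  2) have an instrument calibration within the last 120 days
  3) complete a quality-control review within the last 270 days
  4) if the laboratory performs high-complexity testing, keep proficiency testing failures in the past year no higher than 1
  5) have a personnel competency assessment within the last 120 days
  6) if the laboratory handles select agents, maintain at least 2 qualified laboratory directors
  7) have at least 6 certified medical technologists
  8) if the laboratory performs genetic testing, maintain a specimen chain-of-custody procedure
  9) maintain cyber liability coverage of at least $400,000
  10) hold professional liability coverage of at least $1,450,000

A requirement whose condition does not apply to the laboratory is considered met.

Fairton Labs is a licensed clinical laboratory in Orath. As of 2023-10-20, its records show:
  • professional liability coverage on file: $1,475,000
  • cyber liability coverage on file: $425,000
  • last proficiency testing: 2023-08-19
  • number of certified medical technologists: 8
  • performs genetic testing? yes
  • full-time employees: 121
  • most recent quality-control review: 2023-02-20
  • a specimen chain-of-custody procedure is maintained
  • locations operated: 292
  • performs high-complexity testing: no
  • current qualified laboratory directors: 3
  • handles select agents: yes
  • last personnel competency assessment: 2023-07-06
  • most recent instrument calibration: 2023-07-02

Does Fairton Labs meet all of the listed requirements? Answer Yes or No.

1. proficiency testing 62 days ago vs limit 90 → met
2. instrument calibration 110 days ago vs limit 120 → met
3. quality-control review 242 days ago vs limit 270 → met
4. condition 'performs high-complexity testing' does not hold → requirement n/a → met
5. personnel competency assessment 106 days ago vs limit 120 → met
6. condition 'handles select agents' holds; qualified laboratory directors 3 ≥ 2 → met
7. certified medical technologists 8 ≥ 6 → met
8. condition 'performs genetic testing' holds; specimen chain-of-custody procedure present → met
9. cyber liability coverage $425,000 ≥ $400,000 → met
10. professional liability coverage $1,475,000 ≥ $1,450,000 → met
All met.

Yes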